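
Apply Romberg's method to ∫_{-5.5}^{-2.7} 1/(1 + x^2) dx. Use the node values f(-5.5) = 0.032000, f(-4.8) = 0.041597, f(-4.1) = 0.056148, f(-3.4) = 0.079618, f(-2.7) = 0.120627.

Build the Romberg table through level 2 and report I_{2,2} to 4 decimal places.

0.1749

I_{0,0} (trapezoid, 1 panel, h=2.8000): 0.213678
I_{1,0} (trapezoid, 2 panels, h=1.4000): 0.185446
I_{2,0} (trapezoid, 4 panels, h=0.7000): 0.177574
I_{1,1} = 0.185446 + (0.185446 − 0.213678)/3 = 0.176035
I_{2,1} = 0.177574 + (0.177574 − 0.185446)/3 = 0.174950
I_{2,2} = 0.174950 + (0.174950 − 0.176035)/15 = 0.174878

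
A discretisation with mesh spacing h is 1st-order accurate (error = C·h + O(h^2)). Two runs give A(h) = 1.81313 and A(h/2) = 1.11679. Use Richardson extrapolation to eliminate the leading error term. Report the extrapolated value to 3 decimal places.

The leading error scales as h; refining by a factor of 2 reduces it by 2^1 = 2.
Extrapolated value = (2·A(h/2) − A(h)) / (2 − 1)
= (2·1.11679 − 1.81313) / 1
= 0.42045 / 1 = 0.42045

0.420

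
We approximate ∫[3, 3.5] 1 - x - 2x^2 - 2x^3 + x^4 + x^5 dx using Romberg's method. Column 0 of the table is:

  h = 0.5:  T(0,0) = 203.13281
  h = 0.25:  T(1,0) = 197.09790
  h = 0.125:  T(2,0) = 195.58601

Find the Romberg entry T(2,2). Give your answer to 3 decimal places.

Richardson extrapolation on the trapezoidal column (denominator 4−1=3):
T(1,1) = 197.09790 + (197.09790 − 203.13281)/3 = 195.08626
T(2,1) = (4·195.58601 − 197.09790) / 3 = 195.08205
T(2,2) = (16·195.08205 − 195.08626) / 15 = 195.08177

195.082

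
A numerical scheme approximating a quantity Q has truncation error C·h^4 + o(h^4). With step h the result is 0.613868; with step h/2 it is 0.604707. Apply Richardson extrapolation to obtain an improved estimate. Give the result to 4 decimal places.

Extrapolated value = (16·A(h/2) − A(h)) / (16 − 1)
= (16·0.604707 − 0.613868) / 15
= 9.061444 / 15 = 0.604096

0.6041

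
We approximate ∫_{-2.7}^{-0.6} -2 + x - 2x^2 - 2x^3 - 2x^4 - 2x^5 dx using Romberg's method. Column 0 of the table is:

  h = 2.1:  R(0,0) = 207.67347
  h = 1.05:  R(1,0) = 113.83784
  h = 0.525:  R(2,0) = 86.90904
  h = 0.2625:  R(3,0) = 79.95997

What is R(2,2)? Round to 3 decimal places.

Richardson extrapolation on the trapezoidal column (denominator 4−1=3):
R(1,1) = (4·113.83784 − 207.67347) / 3 = 82.55930
R(2,1) = (4·86.90904 − 113.83784) / 3 = 77.93277
R(2,2) = (16·77.93277 − 82.55930) / 15 = 77.62433

77.624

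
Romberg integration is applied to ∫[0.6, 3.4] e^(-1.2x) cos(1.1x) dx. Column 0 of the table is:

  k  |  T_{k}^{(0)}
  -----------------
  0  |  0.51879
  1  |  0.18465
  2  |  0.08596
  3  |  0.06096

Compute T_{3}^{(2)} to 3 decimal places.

T_{2}^{(1)} = (4·0.08596 − 0.18465) / 3 = 0.05306
T_{3}^{(1)} = (4·0.06096 − 0.08596) / 3 = 0.05263
T_{3}^{(2)} = 0.05263 + (0.05263 − 0.05306)/15 = 0.05260

0.053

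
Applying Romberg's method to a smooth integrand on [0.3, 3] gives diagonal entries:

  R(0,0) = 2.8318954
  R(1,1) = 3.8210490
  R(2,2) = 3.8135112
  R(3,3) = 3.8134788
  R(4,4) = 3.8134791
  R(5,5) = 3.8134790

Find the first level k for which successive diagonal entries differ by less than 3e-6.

|R(1,1) − R(0,0)| = 0.9891536 ≥ 3e-6
|R(2,2) − R(1,1)| = 0.0075378 ≥ 3e-6
|R(3,3) − R(2,2)| = 0.0000324 ≥ 3e-6
|R(4,4) − R(3,3)| = 0.0000003 < 3e-6

k = 4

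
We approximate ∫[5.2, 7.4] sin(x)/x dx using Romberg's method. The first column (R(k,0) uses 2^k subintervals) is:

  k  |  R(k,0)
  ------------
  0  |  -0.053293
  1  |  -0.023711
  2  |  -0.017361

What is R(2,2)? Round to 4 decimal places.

R(1,1) = -0.023711 + (-0.023711 − (-0.053293))/3 = -0.013850
R(2,1) = (4·(-0.017361) − (-0.023711)) / 3 = -0.015244
R(2,2) = (16·(-0.015244) − (-0.013850)) / 15 = -0.015337
(Column j=1 coincides with Simpson's rule on the same nodes.)

-0.0153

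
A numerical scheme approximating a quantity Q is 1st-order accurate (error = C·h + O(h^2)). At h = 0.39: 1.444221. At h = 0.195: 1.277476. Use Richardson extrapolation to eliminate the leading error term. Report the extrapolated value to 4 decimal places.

The leading error scales as h; refining by a factor of 2 reduces it by 2^1 = 2.
Extrapolated value = (2·A(h/2) − A(h)) / (2 − 1)
= (2·1.277476 − 1.444221) / 1
= 1.110731 / 1 = 1.110731

1.1107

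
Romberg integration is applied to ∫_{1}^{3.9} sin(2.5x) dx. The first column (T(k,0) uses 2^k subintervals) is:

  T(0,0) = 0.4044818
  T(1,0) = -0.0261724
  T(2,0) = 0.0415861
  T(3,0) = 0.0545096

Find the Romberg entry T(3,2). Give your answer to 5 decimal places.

0.05846

Richardson extrapolation on the trapezoidal column (denominator 4−1=3):
T(2,1) = 0.0415861 + (0.0415861 − (-0.0261724))/3 = 0.0641723
T(3,1) = (4·0.0545096 − 0.0415861) / 3 = 0.0588174
T(3,2) = (16·0.0588174 − 0.0641723) / 15 = 0.0584604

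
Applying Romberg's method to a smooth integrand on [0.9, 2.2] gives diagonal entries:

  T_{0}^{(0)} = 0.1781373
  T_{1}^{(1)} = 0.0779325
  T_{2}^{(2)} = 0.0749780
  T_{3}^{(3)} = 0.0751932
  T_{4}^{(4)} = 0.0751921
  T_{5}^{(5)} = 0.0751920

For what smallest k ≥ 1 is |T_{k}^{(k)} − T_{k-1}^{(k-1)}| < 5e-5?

|T_{1}^{(1)} − T_{0}^{(0)}| = 0.1002048 ≥ 5e-5
|T_{2}^{(2)} − T_{1}^{(1)}| = 0.0029545 ≥ 5e-5
|T_{3}^{(3)} − T_{2}^{(2)}| = 0.0002152 ≥ 5e-5
|T_{4}^{(4)} − T_{3}^{(3)}| = 0.0000011 < 5e-5

k = 4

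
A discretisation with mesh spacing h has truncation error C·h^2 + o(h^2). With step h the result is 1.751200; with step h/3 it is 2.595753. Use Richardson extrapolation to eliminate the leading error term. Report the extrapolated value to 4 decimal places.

Extrapolated value = (9·A(h/3) − A(h)) / (9 − 1)
= (9·2.595753 − 1.751200) / 8
= 21.610577 / 8 = 2.701322

2.7013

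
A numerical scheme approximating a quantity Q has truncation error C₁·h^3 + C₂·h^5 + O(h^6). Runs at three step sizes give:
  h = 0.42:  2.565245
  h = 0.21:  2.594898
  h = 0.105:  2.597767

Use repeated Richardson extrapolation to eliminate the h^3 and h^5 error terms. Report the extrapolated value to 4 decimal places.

2.5981

First eliminate the h^3 term (factor 2^3 = 8):
  B₁ = (8·2.594898 − 2.565245)/7 = 2.599134
  B₂ = (8·2.597767 − 2.594898)/7 = 2.598177
Then eliminate the h^5 term (factor 2^5 = 32):
  (32·2.598177 − 2.599134)/31 = 2.598146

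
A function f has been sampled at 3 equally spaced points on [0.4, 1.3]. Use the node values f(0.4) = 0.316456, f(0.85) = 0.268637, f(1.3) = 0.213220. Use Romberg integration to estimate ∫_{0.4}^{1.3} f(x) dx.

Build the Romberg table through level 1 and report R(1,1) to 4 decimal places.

0.2406

R(0,0) (trapezoid, 1 panel, h=0.9000): 0.238354
R(1,0) (trapezoid, 2 panels, h=0.4500): 0.240064
R(1,1) = 0.240064 + (0.240064 − 0.238354)/3 = 0.240634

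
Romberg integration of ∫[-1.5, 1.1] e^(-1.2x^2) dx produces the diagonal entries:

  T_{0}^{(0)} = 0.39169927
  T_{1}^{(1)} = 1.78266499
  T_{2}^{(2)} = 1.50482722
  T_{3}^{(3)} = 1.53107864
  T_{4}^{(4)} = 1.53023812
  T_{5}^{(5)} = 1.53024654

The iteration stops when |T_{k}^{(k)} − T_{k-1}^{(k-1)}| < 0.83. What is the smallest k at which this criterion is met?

k = 2

|T_{1}^{(1)} − T_{0}^{(0)}| = 1.39096572 ≥ 0.83
|T_{2}^{(2)} − T_{1}^{(1)}| = 0.27783777 < 0.83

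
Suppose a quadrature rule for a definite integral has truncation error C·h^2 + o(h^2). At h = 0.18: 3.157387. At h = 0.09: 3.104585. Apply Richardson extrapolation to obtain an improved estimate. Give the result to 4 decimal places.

The leading error scales as h^2; refining by a factor of 2 reduces it by 2^2 = 4.
Extrapolated value = (4·A(h/2) − A(h)) / (4 − 1)
= (4·3.104585 − 3.157387) / 3
= 9.260953 / 3 = 3.086984

3.0870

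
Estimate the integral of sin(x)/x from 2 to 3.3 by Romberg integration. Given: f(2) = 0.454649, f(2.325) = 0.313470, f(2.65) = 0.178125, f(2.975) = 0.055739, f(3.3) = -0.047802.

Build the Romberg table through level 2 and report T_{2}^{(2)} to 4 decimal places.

0.2427

T_{0}^{(0)} (trapezoid, 1 panel, h=1.3000): 0.264451
T_{1}^{(0)} (trapezoid, 2 panels, h=0.6500): 0.248007
T_{2}^{(0)} (trapezoid, 4 panels, h=0.3250): 0.243996
T_{1}^{(1)} = 0.248007 + (0.248007 − 0.264451)/3 = 0.242526
T_{2}^{(1)} = 0.243996 + (0.243996 − 0.248007)/3 = 0.242659
T_{2}^{(2)} = 0.242659 + (0.242659 − 0.242526)/15 = 0.242668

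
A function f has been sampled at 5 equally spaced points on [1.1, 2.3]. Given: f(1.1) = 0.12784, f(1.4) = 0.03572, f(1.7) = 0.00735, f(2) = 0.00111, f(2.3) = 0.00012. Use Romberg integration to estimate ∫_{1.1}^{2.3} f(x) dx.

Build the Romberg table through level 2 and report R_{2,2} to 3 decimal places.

R_{0,0} (trapezoid, 1 panel, h=1.2000): 0.07678
R_{1,0} (trapezoid, 2 panels, h=0.6000): 0.04280
R_{2,0} (trapezoid, 4 panels, h=0.3000): 0.03245
R_{1,1} = 0.04280 + (0.04280 − 0.07678)/3 = 0.03147
R_{2,1} = 0.03245 + (0.03245 − 0.04280)/3 = 0.02900
R_{2,2} = 0.02900 + (0.02900 − 0.03147)/15 = 0.02884

0.029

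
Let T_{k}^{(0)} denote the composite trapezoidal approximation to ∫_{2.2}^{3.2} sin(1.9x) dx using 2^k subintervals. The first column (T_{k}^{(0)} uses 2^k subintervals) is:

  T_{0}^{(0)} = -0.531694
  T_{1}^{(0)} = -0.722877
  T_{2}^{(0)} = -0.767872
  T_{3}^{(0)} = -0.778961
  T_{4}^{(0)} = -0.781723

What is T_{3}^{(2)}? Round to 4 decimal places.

T_{2}^{(1)} = (4·(-0.767872) − (-0.722877)) / 3 = -0.782870
T_{3}^{(1)} = (4·(-0.778961) − (-0.767872)) / 3 = -0.782657
T_{3}^{(2)} = -0.782657 + (-0.782657 − (-0.782870))/15 = -0.782643

-0.7826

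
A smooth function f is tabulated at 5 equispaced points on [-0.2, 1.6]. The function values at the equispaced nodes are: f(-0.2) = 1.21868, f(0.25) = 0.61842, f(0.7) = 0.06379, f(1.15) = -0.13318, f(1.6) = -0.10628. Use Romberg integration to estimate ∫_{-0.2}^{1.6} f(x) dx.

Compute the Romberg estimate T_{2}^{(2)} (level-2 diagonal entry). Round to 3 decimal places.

0.482

T_{0}^{(0)} (trapezoid, 1 panel, h=1.8000): 1.00116
T_{1}^{(0)} (trapezoid, 2 panels, h=0.9000): 0.55799
T_{2}^{(0)} (trapezoid, 4 panels, h=0.4500): 0.49735
T_{1}^{(1)} = 0.55799 + (0.55799 − 1.00116)/3 = 0.41027
T_{2}^{(1)} = 0.49735 + (0.49735 − 0.55799)/3 = 0.47714
T_{2}^{(2)} = 0.47714 + (0.47714 − 0.41027)/15 = 0.48160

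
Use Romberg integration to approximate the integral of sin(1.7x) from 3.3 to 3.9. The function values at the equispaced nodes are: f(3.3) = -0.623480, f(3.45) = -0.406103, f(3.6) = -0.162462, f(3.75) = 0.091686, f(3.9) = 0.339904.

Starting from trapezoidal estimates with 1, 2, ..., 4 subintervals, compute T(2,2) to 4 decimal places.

-0.0933

T(0,0) (trapezoid, 1 panel, h=0.6000): -0.085073
T(1,0) (trapezoid, 2 panels, h=0.3000): -0.091275
T(2,0) (trapezoid, 4 panels, h=0.1500): -0.092800
T(1,1) = -0.091275 + (-0.091275 − (-0.085073))/3 = -0.093342
T(2,1) = -0.092800 + (-0.092800 − (-0.091275))/3 = -0.093308
T(2,2) = -0.093308 + (-0.093308 − (-0.093342))/15 = -0.093306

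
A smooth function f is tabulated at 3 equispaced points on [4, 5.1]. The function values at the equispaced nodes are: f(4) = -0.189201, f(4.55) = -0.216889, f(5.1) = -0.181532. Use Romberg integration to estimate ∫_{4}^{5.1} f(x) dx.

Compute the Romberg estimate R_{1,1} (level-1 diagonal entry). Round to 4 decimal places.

R_{0,0} (trapezoid, 1 panel, h=1.1000): -0.203903
R_{1,0} (trapezoid, 2 panels, h=0.5500): -0.221241
R_{1,1} = -0.221241 + (-0.221241 − (-0.203903))/3 = -0.227020

-0.2270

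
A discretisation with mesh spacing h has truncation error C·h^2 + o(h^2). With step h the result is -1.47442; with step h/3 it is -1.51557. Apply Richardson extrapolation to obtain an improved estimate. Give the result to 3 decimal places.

Extrapolated value = (9·A(h/3) − A(h)) / (9 − 1)
= (9·(-1.51557) − (-1.47442)) / 8
= -12.16571 / 8 = -1.52071

-1.521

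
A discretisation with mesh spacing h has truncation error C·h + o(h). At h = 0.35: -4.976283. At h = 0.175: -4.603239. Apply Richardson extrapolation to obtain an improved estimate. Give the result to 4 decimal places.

The leading error scales as h; refining by a factor of 2 reduces it by 2^1 = 2.
Extrapolated value = (2·A(h/2) − A(h)) / (2 − 1)
= (2·(-4.603239) − (-4.976283)) / 1
= -4.230195 / 1 = -4.230195

-4.2302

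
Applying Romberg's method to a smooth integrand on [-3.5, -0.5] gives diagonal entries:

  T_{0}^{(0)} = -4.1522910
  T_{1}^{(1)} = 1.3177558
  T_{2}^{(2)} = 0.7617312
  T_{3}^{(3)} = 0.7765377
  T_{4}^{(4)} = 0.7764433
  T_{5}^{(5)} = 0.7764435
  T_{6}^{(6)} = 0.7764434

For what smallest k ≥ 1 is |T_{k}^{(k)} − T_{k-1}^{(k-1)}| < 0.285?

|T_{1}^{(1)} − T_{0}^{(0)}| = 5.4700468 ≥ 0.285
|T_{2}^{(2)} − T_{1}^{(1)}| = 0.5560246 ≥ 0.285
|T_{3}^{(3)} − T_{2}^{(2)}| = 0.0148065 < 0.285

k = 3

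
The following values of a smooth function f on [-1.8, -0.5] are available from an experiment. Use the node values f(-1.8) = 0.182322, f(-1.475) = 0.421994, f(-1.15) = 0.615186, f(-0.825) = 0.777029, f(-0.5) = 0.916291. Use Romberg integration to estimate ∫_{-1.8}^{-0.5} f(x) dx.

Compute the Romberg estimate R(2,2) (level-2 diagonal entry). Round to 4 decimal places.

R(0,0) (trapezoid, 1 panel, h=1.3000): 0.714098
R(1,0) (trapezoid, 2 panels, h=0.6500): 0.756920
R(2,0) (trapezoid, 4 panels, h=0.3250): 0.768143
R(1,1) = 0.756920 + (0.756920 − 0.714098)/3 = 0.771194
R(2,1) = 0.768143 + (0.768143 − 0.756920)/3 = 0.771884
R(2,2) = 0.771884 + (0.771884 − 0.771194)/15 = 0.771930

0.7719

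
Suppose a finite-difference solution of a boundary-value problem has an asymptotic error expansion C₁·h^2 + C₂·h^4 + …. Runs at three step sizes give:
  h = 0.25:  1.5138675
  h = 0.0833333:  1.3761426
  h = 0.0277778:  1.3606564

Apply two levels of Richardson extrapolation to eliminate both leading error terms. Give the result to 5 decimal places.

1.35872

First eliminate the h^2 term (factor 3^2 = 9):
  B₁ = (9·1.3761426 − 1.5138675)/8 = 1.3589270
  B₂ = (9·1.3606564 − 1.3761426)/8 = 1.3587206
Then eliminate the h^4 term (factor 3^4 = 81):
  (81·1.3587206 − 1.3589270)/80 = 1.3587180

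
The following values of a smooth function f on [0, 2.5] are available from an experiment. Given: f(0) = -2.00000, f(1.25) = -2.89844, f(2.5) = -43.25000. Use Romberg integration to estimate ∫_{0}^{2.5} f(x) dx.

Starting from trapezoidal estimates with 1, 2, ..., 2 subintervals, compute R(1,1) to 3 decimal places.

R(0,0) (trapezoid, 1 panel, h=2.5000): -56.56250
R(1,0) (trapezoid, 2 panels, h=1.2500): -31.90430
R(1,1) = -31.90430 + (-31.90430 − (-56.56250))/3 = -23.68490

-23.685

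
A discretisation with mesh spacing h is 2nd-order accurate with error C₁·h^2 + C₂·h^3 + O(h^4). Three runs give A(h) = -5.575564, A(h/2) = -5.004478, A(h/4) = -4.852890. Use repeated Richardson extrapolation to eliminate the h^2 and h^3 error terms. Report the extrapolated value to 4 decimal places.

-4.8007

First eliminate the h^2 term (factor 2^2 = 4):
  B₁ = (4·(-5.004478) − (-5.575564))/3 = -4.814116
  B₂ = (4·(-4.852890) − (-5.004478))/3 = -4.802361
Then eliminate the h^3 term (factor 2^3 = 8):
  (8·(-4.802361) − (-4.814116))/7 = -4.800682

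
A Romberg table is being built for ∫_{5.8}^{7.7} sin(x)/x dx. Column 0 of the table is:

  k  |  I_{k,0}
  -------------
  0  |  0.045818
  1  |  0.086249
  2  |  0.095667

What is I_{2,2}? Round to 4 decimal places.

0.0987

Richardson extrapolation on the trapezoidal column (denominator 4−1=3):
I_{1,1} = (4·0.086249 − 0.045818) / 3 = 0.099726
I_{2,1} = (4·0.095667 − 0.086249) / 3 = 0.098806
I_{2,2} = 0.098806 + (0.098806 − 0.099726)/15 = 0.098745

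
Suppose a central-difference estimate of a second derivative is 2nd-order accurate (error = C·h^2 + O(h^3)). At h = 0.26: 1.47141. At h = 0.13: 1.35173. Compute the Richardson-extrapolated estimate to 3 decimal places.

1.312

Extrapolated value = (4·A(h/2) − A(h)) / (4 − 1)
= (4·1.35173 − 1.47141) / 3
= 3.93551 / 3 = 1.31184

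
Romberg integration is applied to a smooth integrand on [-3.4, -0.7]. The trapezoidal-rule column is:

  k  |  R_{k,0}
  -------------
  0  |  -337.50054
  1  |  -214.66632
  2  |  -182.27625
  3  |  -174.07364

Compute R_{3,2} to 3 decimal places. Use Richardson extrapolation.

R_{2,1} = (4·(-182.27625) − (-214.66632)) / 3 = -171.47956
R_{3,1} = -174.07364 + (-174.07364 − (-182.27625))/3 = -171.33944
R_{3,2} = (16·(-171.33944) − (-171.47956)) / 15 = -171.33010

-171.330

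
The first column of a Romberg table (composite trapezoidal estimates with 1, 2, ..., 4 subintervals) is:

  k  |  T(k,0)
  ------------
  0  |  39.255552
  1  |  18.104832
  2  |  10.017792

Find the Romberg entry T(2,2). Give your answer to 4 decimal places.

7.0733

T(1,1) = (4·18.104832 − 39.255552) / 3 = 11.054592
T(2,1) = 10.017792 + (10.017792 − 18.104832)/3 = 7.322112
T(2,2) = (16·7.322112 − 11.054592) / 15 = 7.073280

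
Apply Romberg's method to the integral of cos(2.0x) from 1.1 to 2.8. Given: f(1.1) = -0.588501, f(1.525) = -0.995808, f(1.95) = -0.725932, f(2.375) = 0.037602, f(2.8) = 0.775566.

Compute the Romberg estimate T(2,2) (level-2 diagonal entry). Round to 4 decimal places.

T(0,0) (trapezoid, 1 panel, h=1.7000): 0.159005
T(1,0) (trapezoid, 2 panels, h=0.8500): -0.537540
T(2,0) (trapezoid, 4 panels, h=0.4250): -0.676007
T(1,1) = -0.537540 + (-0.537540 − 0.159005)/3 = -0.769722
T(2,1) = -0.676007 + (-0.676007 − (-0.537540))/3 = -0.722163
T(2,2) = -0.722163 + (-0.722163 − (-0.769722))/15 = -0.718992

-0.7190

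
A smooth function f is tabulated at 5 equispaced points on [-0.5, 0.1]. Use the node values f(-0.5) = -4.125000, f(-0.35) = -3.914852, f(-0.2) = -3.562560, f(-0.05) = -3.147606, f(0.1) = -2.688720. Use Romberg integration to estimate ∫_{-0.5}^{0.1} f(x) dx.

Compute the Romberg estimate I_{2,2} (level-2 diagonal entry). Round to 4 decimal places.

-2.1096

I_{0,0} (trapezoid, 1 panel, h=0.6000): -2.044116
I_{1,0} (trapezoid, 2 panels, h=0.3000): -2.090826
I_{2,0} (trapezoid, 4 panels, h=0.1500): -2.104782
I_{1,1} = -2.090826 + (-2.090826 − (-2.044116))/3 = -2.106396
I_{2,1} = -2.104782 + (-2.104782 − (-2.090826))/3 = -2.109434
I_{2,2} = -2.109434 + (-2.109434 − (-2.106396))/15 = -2.109637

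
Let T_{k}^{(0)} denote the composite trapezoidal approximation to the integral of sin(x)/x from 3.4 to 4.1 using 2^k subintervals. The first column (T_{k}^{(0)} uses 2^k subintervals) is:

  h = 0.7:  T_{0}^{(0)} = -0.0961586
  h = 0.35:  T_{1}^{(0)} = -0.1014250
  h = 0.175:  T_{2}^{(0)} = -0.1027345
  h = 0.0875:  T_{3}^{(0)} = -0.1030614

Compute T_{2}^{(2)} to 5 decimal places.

-0.10317

Richardson extrapolation on the trapezoidal column (denominator 4−1=3):
T_{1}^{(1)} = (4·(-0.1014250) − (-0.0961586)) / 3 = -0.1031805
T_{2}^{(1)} = (4·(-0.1027345) − (-0.1014250)) / 3 = -0.1031710
T_{2}^{(2)} = (16·(-0.1031710) − (-0.1031805)) / 15 = -0.1031704
(Column j=1 coincides with Simpson's rule on the same nodes.)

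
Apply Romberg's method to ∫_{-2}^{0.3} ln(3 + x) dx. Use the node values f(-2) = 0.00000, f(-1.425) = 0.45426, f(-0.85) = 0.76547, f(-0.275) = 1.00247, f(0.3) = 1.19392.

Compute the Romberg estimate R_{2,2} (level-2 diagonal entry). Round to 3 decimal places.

R_{0,0} (trapezoid, 1 panel, h=2.3000): 1.37301
R_{1,0} (trapezoid, 2 panels, h=1.1500): 1.56679
R_{2,0} (trapezoid, 4 panels, h=0.5750): 1.62102
R_{1,1} = 1.56679 + (1.56679 − 1.37301)/3 = 1.63138
R_{2,1} = 1.62102 + (1.62102 − 1.56679)/3 = 1.63910
R_{2,2} = 1.63910 + (1.63910 − 1.63138)/15 = 1.63961

1.640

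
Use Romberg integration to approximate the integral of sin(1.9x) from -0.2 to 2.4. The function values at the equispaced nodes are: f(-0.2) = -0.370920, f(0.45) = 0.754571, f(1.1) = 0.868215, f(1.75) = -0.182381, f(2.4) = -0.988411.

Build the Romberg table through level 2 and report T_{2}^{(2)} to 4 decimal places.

T_{0}^{(0)} (trapezoid, 1 panel, h=2.6000): -1.767130
T_{1}^{(0)} (trapezoid, 2 panels, h=1.3000): 0.245114
T_{2}^{(0)} (trapezoid, 4 panels, h=0.6500): 0.494481
T_{1}^{(1)} = 0.245114 + (0.245114 − (-1.767130))/3 = 0.915862
T_{2}^{(1)} = 0.494481 + (0.494481 − 0.245114)/3 = 0.577603
T_{2}^{(2)} = 0.577603 + (0.577603 − 0.915862)/15 = 0.555052

0.5551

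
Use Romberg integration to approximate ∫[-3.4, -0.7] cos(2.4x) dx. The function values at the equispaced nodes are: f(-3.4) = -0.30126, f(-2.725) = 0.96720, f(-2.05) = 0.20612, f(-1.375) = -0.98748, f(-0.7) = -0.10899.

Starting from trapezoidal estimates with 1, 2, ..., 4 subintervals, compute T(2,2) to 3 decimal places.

T(0,0) (trapezoid, 1 panel, h=2.7000): -0.55384
T(1,0) (trapezoid, 2 panels, h=1.3500): 0.00134
T(2,0) (trapezoid, 4 panels, h=0.6750): -0.01302
T(1,1) = 0.00134 + (0.00134 − (-0.55384))/3 = 0.18640
T(2,1) = -0.01302 + (-0.01302 − 0.00134)/3 = -0.01781
T(2,2) = -0.01781 + (-0.01781 − 0.18640)/15 = -0.03142

-0.031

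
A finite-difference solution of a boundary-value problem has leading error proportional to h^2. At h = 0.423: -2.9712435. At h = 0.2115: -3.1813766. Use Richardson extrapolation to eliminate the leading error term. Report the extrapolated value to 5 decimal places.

The leading error scales as h^2; refining by a factor of 2 reduces it by 2^2 = 4.
Extrapolated value = (4·A(h/2) − A(h)) / (4 − 1)
= (4·(-3.1813766) − (-2.9712435)) / 3
= -9.7542629 / 3 = -3.2514210

-3.25142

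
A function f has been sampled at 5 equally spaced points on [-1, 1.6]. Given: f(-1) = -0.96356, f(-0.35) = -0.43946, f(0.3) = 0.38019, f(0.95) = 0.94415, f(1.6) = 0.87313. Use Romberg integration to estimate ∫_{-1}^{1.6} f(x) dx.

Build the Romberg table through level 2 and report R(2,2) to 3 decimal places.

0.580

R(0,0) (trapezoid, 1 panel, h=2.6000): -0.11756
R(1,0) (trapezoid, 2 panels, h=1.3000): 0.43547
R(2,0) (trapezoid, 4 panels, h=0.6500): 0.54578
R(1,1) = 0.43547 + (0.43547 − (-0.11756))/3 = 0.61981
R(2,1) = 0.54578 + (0.54578 − 0.43547)/3 = 0.58255
R(2,2) = 0.58255 + (0.58255 − 0.61981)/15 = 0.58007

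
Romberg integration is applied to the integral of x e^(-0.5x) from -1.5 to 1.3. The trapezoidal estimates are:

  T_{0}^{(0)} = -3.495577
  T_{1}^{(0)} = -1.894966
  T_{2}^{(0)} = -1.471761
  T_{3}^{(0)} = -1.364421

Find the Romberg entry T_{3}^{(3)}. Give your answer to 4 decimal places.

-1.3285

T_{1}^{(1)} = (4·(-1.894966) − (-3.495577)) / 3 = -1.361429
T_{2}^{(1)} = (4·(-1.471761) − (-1.894966)) / 3 = -1.330693
T_{3}^{(1)} = -1.364421 + (-1.364421 − (-1.471761))/3 = -1.328641
T_{2}^{(2)} = (16·(-1.330693) − (-1.361429)) / 15 = -1.328644
T_{3}^{(2)} = -1.328641 + (-1.328641 − (-1.330693))/15 = -1.328504
T_{3}^{(3)} = (64·(-1.328504) − (-1.328644)) / 63 = -1.328502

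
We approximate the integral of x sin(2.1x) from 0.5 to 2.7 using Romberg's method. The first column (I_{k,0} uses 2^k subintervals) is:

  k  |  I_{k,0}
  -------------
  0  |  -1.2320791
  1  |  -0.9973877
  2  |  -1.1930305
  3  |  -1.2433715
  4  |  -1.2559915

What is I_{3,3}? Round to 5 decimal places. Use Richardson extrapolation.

Richardson extrapolation on the trapezoidal column (denominator 4−1=3):
I_{1,1} = -0.9973877 + (-0.9973877 − (-1.2320791))/3 = -0.9191572
I_{2,1} = -1.1930305 + (-1.1930305 − (-0.9973877))/3 = -1.2582448
I_{3,1} = (4·(-1.2433715) − (-1.1930305)) / 3 = -1.2601518
I_{2,2} = (16·(-1.2582448) − (-0.9191572)) / 15 = -1.2808506
I_{3,2} = -1.2601518 + (-1.2601518 − (-1.2582448))/15 = -1.2602789
I_{3,3} = -1.2602789 + (-1.2602789 − (-1.2808506))/63 = -1.2599524

-1.25995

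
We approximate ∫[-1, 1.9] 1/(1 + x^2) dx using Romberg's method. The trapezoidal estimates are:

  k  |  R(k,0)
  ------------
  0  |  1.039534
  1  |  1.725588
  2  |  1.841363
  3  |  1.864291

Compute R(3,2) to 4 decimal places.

R(2,1) = 1.841363 + (1.841363 − 1.725588)/3 = 1.879955
R(3,1) = (4·1.864291 − 1.841363) / 3 = 1.871934
R(3,2) = 1.871934 + (1.871934 − 1.879955)/15 = 1.871399

1.8714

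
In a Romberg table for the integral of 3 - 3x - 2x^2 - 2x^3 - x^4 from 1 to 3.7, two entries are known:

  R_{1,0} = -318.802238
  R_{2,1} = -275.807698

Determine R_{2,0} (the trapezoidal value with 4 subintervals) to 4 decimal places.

From R_{2,1} = (4·R_{2,0} − R_{1,0})/3, solve for R_{2,0}:
4·R_{2,0} = 3·(-275.807698) + (-318.802238) = -1146.225332
R_{2,0} = -286.556333

-286.5563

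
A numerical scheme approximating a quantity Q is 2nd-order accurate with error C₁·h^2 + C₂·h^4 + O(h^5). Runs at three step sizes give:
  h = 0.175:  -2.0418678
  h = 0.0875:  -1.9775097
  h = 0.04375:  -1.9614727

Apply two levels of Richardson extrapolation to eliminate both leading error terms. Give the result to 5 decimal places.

First eliminate the h^2 term (factor 2^2 = 4):
  B₁ = (4·(-1.9775097) − (-2.0418678))/3 = -1.9560570
  B₂ = (4·(-1.9614727) − (-1.9775097))/3 = -1.9561270
Then eliminate the h^4 term (factor 2^4 = 16):
  (16·(-1.9561270) − (-1.9560570))/15 = -1.9561317

-1.95613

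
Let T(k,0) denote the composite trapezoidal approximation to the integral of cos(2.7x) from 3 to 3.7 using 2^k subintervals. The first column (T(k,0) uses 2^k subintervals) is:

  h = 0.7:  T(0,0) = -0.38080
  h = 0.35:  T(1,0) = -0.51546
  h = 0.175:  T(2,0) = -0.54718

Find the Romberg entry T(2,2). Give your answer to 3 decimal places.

T(1,1) = -0.51546 + (-0.51546 − (-0.38080))/3 = -0.56035
T(2,1) = (4·(-0.54718) − (-0.51546)) / 3 = -0.55775
T(2,2) = -0.55775 + (-0.55775 − (-0.56035))/15 = -0.55758

-0.558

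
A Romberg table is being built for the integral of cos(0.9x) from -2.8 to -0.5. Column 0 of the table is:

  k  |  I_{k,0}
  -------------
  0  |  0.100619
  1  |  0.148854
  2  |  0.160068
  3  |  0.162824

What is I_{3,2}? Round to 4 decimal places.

Richardson extrapolation on the trapezoidal column (denominator 4−1=3):
I_{2,1} = (4·0.160068 − 0.148854) / 3 = 0.163806
I_{3,1} = 0.162824 + (0.162824 − 0.160068)/3 = 0.163743
I_{3,2} = (16·0.163743 − 0.163806) / 15 = 0.163739

0.1637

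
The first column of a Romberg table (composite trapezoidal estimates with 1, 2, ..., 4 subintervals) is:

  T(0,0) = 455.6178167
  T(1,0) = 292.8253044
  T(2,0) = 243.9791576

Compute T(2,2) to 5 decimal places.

Richardson extrapolation on the trapezoidal column (denominator 4−1=3):
T(1,1) = (4·292.8253044 − 455.6178167) / 3 = 238.5611336
T(2,1) = (4·243.9791576 − 292.8253044) / 3 = 227.6971087
T(2,2) = (16·227.6971087 − 238.5611336) / 15 = 226.9728404

226.97284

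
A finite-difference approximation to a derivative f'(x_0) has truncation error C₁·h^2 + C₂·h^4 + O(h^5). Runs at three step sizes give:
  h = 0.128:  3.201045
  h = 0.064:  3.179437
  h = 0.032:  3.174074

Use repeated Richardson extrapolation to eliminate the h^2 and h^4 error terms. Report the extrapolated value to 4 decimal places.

First eliminate the h^2 term (factor 2^2 = 4):
  B₁ = (4·3.179437 − 3.201045)/3 = 3.172234
  B₂ = (4·3.174074 − 3.179437)/3 = 3.172286
Then eliminate the h^4 term (factor 2^4 = 16):
  (16·3.172286 − 3.172234)/15 = 3.172289

3.1723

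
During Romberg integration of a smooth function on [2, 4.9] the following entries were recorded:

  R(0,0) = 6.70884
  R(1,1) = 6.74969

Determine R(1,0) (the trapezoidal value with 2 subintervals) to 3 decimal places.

From R(1,1) = (4·R(1,0) − R(0,0))/3, solve for R(1,0):
4·R(1,0) = 3·6.74969 + 6.70884 = 26.95791
R(1,0) = 6.73948

6.739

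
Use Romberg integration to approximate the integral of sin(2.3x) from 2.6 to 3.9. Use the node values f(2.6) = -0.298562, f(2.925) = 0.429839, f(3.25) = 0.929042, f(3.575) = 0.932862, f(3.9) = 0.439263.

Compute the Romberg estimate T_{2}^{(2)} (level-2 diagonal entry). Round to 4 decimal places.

T_{0}^{(0)} (trapezoid, 1 panel, h=1.3000): 0.091456
T_{1}^{(0)} (trapezoid, 2 panels, h=0.6500): 0.649605
T_{2}^{(0)} (trapezoid, 4 panels, h=0.3250): 0.767680
T_{1}^{(1)} = 0.649605 + (0.649605 − 0.091456)/3 = 0.835655
T_{2}^{(1)} = 0.767680 + (0.767680 − 0.649605)/3 = 0.807038
T_{2}^{(2)} = 0.807038 + (0.807038 − 0.835655)/15 = 0.805130

0.8051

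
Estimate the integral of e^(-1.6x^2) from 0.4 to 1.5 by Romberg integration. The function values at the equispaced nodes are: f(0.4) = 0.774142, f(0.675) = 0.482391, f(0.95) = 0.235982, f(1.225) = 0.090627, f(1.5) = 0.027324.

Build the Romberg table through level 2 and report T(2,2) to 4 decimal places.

T(0,0) (trapezoid, 1 panel, h=1.1000): 0.440806
T(1,0) (trapezoid, 2 panels, h=0.5500): 0.350193
T(2,0) (trapezoid, 4 panels, h=0.2750): 0.332677
T(1,1) = 0.350193 + (0.350193 − 0.440806)/3 = 0.319989
T(2,1) = 0.332677 + (0.332677 − 0.350193)/3 = 0.326838
T(2,2) = 0.326838 + (0.326838 − 0.319989)/15 = 0.327295

0.3273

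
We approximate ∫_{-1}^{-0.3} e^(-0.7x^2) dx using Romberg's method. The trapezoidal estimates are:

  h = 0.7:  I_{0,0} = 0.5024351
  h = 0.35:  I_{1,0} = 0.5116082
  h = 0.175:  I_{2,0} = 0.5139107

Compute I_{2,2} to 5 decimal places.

0.51468

Richardson extrapolation on the trapezoidal column (denominator 4−1=3):
I_{1,1} = (4·0.5116082 − 0.5024351) / 3 = 0.5146659
I_{2,1} = (4·0.5139107 − 0.5116082) / 3 = 0.5146782
I_{2,2} = 0.5146782 + (0.5146782 − 0.5146659)/15 = 0.5146790
(Column j=1 coincides with Simpson's rule on the same nodes.)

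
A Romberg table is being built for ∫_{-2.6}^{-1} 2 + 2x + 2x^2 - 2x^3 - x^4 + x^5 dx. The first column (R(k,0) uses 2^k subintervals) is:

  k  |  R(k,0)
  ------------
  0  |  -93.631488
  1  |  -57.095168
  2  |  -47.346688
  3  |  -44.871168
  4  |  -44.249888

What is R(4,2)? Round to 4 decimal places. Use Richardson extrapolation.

Richardson extrapolation on the trapezoidal column (denominator 4−1=3):
R(3,1) = (4·(-44.871168) − (-47.346688)) / 3 = -44.045995
R(4,1) = (4·(-44.249888) − (-44.871168)) / 3 = -44.042795
R(4,2) = (16·(-44.042795) − (-44.045995)) / 15 = -44.042582

-44.0426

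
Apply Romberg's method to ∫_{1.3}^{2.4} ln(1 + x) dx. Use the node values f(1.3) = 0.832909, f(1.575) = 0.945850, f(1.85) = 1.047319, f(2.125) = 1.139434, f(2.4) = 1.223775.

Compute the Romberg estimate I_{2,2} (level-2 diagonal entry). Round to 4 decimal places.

1.1451

I_{0,0} (trapezoid, 1 panel, h=1.1000): 1.131176
I_{1,0} (trapezoid, 2 panels, h=0.5500): 1.141614
I_{2,0} (trapezoid, 4 panels, h=0.2750): 1.144260
I_{1,1} = 1.141614 + (1.141614 − 1.131176)/3 = 1.145093
I_{2,1} = 1.144260 + (1.144260 − 1.141614)/3 = 1.145142
I_{2,2} = 1.145142 + (1.145142 − 1.145093)/15 = 1.145145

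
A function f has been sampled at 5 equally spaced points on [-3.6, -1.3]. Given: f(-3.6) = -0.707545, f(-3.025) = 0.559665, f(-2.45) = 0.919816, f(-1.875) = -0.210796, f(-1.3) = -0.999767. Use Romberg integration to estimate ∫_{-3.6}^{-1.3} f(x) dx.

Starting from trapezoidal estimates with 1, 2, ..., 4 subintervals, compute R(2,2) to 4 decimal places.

0.2620

R(0,0) (trapezoid, 1 panel, h=2.3000): -1.963409
R(1,0) (trapezoid, 2 panels, h=1.1500): 0.076084
R(2,0) (trapezoid, 4 panels, h=0.5750): 0.238642
R(1,1) = 0.076084 + (0.076084 − (-1.963409))/3 = 0.755915
R(2,1) = 0.238642 + (0.238642 − 0.076084)/3 = 0.292828
R(2,2) = 0.292828 + (0.292828 − 0.755915)/15 = 0.261956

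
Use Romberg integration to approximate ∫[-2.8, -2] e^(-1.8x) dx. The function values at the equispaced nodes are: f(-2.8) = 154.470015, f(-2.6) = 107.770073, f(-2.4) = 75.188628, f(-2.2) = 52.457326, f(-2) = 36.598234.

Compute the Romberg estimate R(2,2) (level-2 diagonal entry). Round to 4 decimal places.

65.4846

R(0,0) (trapezoid, 1 panel, h=0.8000): 76.427300
R(1,0) (trapezoid, 2 panels, h=0.4000): 68.289101
R(2,0) (trapezoid, 4 panels, h=0.2000): 66.190030
R(1,1) = 68.289101 + (68.289101 − 76.427300)/3 = 65.576368
R(2,1) = 66.190030 + (66.190030 − 68.289101)/3 = 65.490340
R(2,2) = 65.490340 + (65.490340 − 65.576368)/15 = 65.484605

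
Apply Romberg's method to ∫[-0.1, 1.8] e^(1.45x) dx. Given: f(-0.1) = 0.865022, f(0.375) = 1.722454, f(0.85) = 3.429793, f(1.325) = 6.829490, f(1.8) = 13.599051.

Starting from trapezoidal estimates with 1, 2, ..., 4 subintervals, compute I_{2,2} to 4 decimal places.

I_{0,0} (trapezoid, 1 panel, h=1.9000): 13.740869
I_{1,0} (trapezoid, 2 panels, h=0.9500): 10.128738
I_{2,0} (trapezoid, 4 panels, h=0.4750): 9.126542
I_{1,1} = 10.128738 + (10.128738 − 13.740869)/3 = 8.924694
I_{2,1} = 9.126542 + (9.126542 − 10.128738)/3 = 8.792477
I_{2,2} = 8.792477 + (8.792477 − 8.924694)/15 = 8.783663

8.7837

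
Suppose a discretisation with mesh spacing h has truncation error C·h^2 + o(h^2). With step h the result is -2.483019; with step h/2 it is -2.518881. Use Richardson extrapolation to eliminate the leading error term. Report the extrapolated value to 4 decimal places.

The leading error scales as h^2; refining by a factor of 2 reduces it by 2^2 = 4.
Extrapolated value = (4·A(h/2) − A(h)) / (4 − 1)
= (4·(-2.518881) − (-2.483019)) / 3
= -7.592505 / 3 = -2.530835

-2.5308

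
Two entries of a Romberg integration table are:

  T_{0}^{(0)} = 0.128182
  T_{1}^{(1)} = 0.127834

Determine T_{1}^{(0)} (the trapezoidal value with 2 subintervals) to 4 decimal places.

0.1279

From T_{1}^{(1)} = (4·T_{1}^{(0)} − T_{0}^{(0)})/3, solve for T_{1}^{(0)}:
4·T_{1}^{(0)} = 3·0.127834 + 0.128182 = 0.511684
T_{1}^{(0)} = 0.127921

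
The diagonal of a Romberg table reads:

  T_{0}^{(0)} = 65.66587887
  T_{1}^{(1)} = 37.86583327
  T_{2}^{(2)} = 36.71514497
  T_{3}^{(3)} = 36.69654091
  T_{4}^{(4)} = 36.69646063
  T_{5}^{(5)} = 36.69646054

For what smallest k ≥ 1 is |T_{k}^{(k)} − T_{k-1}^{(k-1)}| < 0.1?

k = 3

|T_{1}^{(1)} − T_{0}^{(0)}| = 27.80004560 ≥ 0.1
|T_{2}^{(2)} − T_{1}^{(1)}| = 1.15068830 ≥ 0.1
|T_{3}^{(3)} − T_{2}^{(2)}| = 0.01860406 < 0.1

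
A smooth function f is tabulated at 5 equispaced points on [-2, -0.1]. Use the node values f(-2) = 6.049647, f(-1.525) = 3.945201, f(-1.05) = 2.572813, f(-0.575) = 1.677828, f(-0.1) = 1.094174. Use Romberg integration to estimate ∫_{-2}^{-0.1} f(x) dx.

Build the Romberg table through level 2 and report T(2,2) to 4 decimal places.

T(0,0) (trapezoid, 1 panel, h=1.9000): 6.786630
T(1,0) (trapezoid, 2 panels, h=0.9500): 5.837487
T(2,0) (trapezoid, 4 panels, h=0.4750): 5.589682
T(1,1) = 5.837487 + (5.837487 − 6.786630)/3 = 5.521106
T(2,1) = 5.589682 + (5.589682 − 5.837487)/3 = 5.507080
T(2,2) = 5.507080 + (5.507080 − 5.521106)/15 = 5.506145

5.5061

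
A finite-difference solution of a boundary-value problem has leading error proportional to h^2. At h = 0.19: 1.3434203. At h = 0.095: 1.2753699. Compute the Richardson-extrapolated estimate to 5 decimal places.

The leading error scales as h^2; refining by a factor of 2 reduces it by 2^2 = 4.
Extrapolated value = (4·A(h/2) − A(h)) / (4 − 1)
= (4·1.2753699 − 1.3434203) / 3
= 3.7580593 / 3 = 1.2526864

1.25269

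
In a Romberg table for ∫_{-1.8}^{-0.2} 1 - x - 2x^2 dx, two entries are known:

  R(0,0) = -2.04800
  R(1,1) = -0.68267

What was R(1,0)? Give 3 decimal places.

-1.024

From R(1,1) = (4·R(1,0) − R(0,0))/3, solve for R(1,0):
4·R(1,0) = 3·(-0.68267) + (-2.04800) = -4.09601
R(1,0) = -1.02400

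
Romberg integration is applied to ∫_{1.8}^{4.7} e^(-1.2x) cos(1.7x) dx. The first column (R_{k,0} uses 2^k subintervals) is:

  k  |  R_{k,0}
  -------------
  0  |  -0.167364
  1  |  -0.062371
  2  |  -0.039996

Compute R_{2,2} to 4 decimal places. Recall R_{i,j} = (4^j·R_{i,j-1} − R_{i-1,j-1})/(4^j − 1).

R_{1,1} = (4·(-0.062371) − (-0.167364)) / 3 = -0.027373
R_{2,1} = (4·(-0.039996) − (-0.062371)) / 3 = -0.032538
R_{2,2} = (16·(-0.032538) − (-0.027373)) / 15 = -0.032882

-0.0329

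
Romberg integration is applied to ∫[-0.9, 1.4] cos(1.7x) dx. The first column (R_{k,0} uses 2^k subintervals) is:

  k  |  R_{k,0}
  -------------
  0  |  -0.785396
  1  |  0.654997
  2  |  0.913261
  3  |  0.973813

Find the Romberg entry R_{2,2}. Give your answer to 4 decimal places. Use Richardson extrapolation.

0.9903

Richardson extrapolation on the trapezoidal column (denominator 4−1=3):
R_{1,1} = (4·0.654997 − (-0.785396)) / 3 = 1.135128
R_{2,1} = (4·0.913261 − 0.654997) / 3 = 0.999349
R_{2,2} = (16·0.999349 − 1.135128) / 15 = 0.990297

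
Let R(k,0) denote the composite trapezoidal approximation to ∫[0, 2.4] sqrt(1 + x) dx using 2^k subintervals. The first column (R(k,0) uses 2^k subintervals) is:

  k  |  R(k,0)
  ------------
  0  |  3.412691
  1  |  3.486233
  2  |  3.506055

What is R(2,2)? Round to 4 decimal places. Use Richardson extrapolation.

Richardson extrapolation on the trapezoidal column (denominator 4−1=3):
R(1,1) = (4·3.486233 − 3.412691) / 3 = 3.510747
R(2,1) = 3.506055 + (3.506055 − 3.486233)/3 = 3.512662
R(2,2) = (16·3.512662 − 3.510747) / 15 = 3.512790

3.5128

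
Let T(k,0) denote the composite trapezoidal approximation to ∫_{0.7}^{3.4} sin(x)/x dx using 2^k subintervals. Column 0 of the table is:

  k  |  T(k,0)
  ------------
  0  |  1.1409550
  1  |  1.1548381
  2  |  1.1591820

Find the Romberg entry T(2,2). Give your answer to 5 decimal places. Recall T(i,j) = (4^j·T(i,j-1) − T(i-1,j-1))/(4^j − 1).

1.16071

Richardson extrapolation on the trapezoidal column (denominator 4−1=3):
T(1,1) = (4·1.1548381 − 1.1409550) / 3 = 1.1594658
T(2,1) = (4·1.1591820 − 1.1548381) / 3 = 1.1606300
T(2,2) = 1.1606300 + (1.1606300 − 1.1594658)/15 = 1.1607076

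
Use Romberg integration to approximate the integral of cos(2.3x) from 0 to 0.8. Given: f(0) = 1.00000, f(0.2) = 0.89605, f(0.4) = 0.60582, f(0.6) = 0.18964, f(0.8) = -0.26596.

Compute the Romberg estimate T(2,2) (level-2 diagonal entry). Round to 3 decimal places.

T(0,0) (trapezoid, 1 panel, h=0.8000): 0.29362
T(1,0) (trapezoid, 2 panels, h=0.4000): 0.38914
T(2,0) (trapezoid, 4 panels, h=0.2000): 0.41171
T(1,1) = 0.38914 + (0.38914 − 0.29362)/3 = 0.42098
T(2,1) = 0.41171 + (0.41171 − 0.38914)/3 = 0.41923
T(2,2) = 0.41923 + (0.41923 − 0.42098)/15 = 0.41911

0.419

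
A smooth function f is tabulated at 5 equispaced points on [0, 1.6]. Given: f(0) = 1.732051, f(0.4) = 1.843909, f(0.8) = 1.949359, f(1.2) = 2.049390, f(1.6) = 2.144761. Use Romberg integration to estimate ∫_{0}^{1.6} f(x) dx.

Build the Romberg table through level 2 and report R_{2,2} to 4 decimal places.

R_{0,0} (trapezoid, 1 panel, h=1.6000): 3.101450
R_{1,0} (trapezoid, 2 panels, h=0.8000): 3.110212
R_{2,0} (trapezoid, 4 panels, h=0.4000): 3.112426
R_{1,1} = 3.110212 + (3.110212 − 3.101450)/3 = 3.113133
R_{2,1} = 3.112426 + (3.112426 − 3.110212)/3 = 3.113164
R_{2,2} = 3.113164 + (3.113164 − 3.113133)/15 = 3.113166

3.1132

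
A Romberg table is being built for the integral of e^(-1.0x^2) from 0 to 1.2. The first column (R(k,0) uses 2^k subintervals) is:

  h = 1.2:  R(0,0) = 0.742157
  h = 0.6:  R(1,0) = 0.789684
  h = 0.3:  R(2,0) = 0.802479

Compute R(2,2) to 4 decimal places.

R(1,1) = (4·0.789684 − 0.742157) / 3 = 0.805526
R(2,1) = 0.802479 + (0.802479 − 0.789684)/3 = 0.806744
R(2,2) = 0.806744 + (0.806744 − 0.805526)/15 = 0.806825

0.8068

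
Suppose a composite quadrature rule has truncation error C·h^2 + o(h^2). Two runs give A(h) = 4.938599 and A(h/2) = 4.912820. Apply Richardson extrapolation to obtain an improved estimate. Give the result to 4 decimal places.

The leading error scales as h^2; refining by a factor of 2 reduces it by 2^2 = 4.
Extrapolated value = (4·A(h/2) − A(h)) / (4 − 1)
= (4·4.912820 − 4.938599) / 3
= 14.712681 / 3 = 4.904227

4.9042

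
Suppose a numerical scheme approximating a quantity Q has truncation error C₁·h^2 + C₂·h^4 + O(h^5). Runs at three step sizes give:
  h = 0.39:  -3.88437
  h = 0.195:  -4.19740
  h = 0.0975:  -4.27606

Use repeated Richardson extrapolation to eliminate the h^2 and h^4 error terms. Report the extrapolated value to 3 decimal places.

-4.302

First eliminate the h^2 term (factor 2^2 = 4):
  B₁ = (4·(-4.19740) − (-3.88437))/3 = -4.30174
  B₂ = (4·(-4.27606) − (-4.19740))/3 = -4.30228
Then eliminate the h^4 term (factor 2^4 = 16):
  (16·(-4.30228) − (-4.30174))/15 = -4.30232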